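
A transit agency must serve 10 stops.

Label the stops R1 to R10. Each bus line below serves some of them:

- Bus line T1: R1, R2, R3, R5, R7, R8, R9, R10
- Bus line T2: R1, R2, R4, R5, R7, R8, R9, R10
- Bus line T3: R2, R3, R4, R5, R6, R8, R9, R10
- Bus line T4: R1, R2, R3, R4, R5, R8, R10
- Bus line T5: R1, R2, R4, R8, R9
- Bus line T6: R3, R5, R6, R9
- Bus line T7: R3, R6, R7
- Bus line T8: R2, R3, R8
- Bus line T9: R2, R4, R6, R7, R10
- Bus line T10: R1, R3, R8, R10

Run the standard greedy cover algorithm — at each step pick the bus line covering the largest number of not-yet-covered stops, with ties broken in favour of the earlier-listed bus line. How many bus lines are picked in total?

2

Greedy: pick T1 (covers 8 new) → pick T3 (covers 2 new). Total picks: 2.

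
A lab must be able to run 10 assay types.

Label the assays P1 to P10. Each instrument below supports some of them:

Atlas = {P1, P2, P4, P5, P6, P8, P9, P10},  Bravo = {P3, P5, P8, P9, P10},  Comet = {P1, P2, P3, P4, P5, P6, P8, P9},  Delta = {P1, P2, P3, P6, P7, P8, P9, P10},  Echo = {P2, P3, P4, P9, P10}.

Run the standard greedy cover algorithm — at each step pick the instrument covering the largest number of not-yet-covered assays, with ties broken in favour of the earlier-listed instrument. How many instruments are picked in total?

2

Greedy: pick Atlas (covers 8 new) → pick Delta (covers 2 new). Total picks: 2.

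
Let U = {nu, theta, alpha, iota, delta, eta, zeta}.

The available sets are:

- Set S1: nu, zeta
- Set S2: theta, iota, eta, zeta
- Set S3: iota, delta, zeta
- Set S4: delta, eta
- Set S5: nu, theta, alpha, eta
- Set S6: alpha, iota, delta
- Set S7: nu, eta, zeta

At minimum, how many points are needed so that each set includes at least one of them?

3

The 3 points {delta, eta, zeta} hit every set.
No choice of 2 points meets every set, so 3 is the minimum.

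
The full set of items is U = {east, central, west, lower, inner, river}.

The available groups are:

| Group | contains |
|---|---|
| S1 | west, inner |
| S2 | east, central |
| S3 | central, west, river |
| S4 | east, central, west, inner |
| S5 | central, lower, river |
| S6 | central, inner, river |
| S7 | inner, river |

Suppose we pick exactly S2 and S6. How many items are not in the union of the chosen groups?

2

Union of S2, S6 = {east, central, inner, river}.
Not covered: west, lower — 2 items.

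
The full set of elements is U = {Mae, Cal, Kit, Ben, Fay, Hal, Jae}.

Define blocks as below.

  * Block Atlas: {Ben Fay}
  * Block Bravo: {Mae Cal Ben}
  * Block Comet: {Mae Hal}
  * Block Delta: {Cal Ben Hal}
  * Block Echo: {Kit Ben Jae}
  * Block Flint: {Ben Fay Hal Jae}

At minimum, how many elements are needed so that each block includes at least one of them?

2

H = {Ben, Hal} meets every block (each contains at least one member of H), and |H| = 2.
The blocks Comet, Echo are pairwise disjoint, so any hitting set needs a separate element for each — at least 2. Hence 2 is optimal.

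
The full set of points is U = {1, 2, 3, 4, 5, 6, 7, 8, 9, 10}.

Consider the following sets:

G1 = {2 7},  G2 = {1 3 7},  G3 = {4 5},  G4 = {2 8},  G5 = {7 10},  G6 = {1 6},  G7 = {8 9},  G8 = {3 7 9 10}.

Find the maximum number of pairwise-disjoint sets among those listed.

4

G3, G4, G6, G8 are pairwise disjoint (G3={4,5}; G4={2,8}; G6={1,6}; G8={3,7,9,10}).
Every remaining set overlaps one of these, and no 5 of the listed sets are pairwise disjoint, so 4 is the maximum.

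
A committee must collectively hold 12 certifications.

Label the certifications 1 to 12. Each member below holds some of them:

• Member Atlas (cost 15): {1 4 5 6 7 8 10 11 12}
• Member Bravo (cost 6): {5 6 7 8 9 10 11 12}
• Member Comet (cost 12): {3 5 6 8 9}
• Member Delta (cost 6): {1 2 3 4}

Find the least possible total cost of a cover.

Bravo, Delta together cover every certification (Bravo ∪ Delta = {1, 2, 3, 4, 5, 6, 7, 8, 9, 10, 11, 12}); total cost 6 + 6 = 12.
No covering selection has total cost below 12.

12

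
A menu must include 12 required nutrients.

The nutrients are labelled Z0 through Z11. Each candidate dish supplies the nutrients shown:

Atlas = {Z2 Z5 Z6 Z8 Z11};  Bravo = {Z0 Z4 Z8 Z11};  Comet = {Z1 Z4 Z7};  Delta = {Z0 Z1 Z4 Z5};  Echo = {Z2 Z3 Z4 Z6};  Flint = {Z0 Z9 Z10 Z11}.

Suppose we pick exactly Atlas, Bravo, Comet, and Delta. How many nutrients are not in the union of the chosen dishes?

Union of Atlas, Bravo, Comet, Delta = {Z0, Z1, Z2, Z4, Z5, Z6, Z7, Z8, Z11}.
Not covered: Z3, Z9, Z10 — 3 nutrients.

3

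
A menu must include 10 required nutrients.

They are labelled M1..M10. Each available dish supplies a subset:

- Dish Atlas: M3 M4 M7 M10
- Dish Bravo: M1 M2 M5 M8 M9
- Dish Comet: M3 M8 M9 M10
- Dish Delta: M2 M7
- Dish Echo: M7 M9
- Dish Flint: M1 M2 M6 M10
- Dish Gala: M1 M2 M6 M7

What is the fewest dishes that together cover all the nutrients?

3

Take {Atlas, Bravo, Flint}. Their union is {M1, M2, M3, M4, M5, M6, M7, M8, M9, M10}, which is all 10 nutrients.
Only Atlas contains M4, so Atlas is forced; the remaining 6 nutrients need at least 2 more dishes (each remaining dish adds at most 5) — so at least 3 dishes are needed, and 3 is optimal.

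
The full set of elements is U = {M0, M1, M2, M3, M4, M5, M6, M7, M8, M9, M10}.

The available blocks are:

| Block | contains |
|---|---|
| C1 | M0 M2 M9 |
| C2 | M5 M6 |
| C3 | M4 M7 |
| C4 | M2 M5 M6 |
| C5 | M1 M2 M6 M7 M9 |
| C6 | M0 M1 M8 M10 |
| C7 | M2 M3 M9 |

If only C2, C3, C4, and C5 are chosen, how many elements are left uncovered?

Union of C2, C3, C4, C5 = {M1, M2, M4, M5, M6, M7, M9}.
Not covered: M0, M3, M8, M10 — 4 elements.

4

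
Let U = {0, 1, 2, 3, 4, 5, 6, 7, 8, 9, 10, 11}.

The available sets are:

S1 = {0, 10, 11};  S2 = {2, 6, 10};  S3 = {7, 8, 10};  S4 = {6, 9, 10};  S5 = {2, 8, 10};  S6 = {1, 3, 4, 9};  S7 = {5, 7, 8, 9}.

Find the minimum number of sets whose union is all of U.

4

S1, S2, S6, and S7 cover everything between them: the union {0, 1, 2, 3, 4, 5, 6, 7, 8, 9, 10, 11} is all of U.
Only S1 contains 0, so S1 is forced; the remaining 9 items need at least 3 more sets (each remaining set adds at most 4) — so at least 4 sets are needed, and 4 is optimal.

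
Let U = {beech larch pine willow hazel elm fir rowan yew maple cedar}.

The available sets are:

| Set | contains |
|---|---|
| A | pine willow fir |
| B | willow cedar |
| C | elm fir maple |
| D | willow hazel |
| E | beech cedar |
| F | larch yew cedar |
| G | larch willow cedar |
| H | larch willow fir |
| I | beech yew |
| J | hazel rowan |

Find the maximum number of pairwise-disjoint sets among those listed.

4

B, C, I, J are pairwise disjoint (B={willow,cedar}; C={elm,fir,maple}; I={beech,yew}; J={hazel,rowan}).
Every remaining set overlaps one of these, and no 5 of the listed sets are pairwise disjoint, so 4 is the maximum.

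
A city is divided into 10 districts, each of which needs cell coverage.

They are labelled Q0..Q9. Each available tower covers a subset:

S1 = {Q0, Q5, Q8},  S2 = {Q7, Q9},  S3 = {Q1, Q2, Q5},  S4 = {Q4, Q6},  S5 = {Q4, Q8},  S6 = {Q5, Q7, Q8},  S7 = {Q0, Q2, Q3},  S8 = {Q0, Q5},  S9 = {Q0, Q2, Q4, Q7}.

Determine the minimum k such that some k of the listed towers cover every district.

Take {S2, S3, S4, S6, S7}. Their union is {Q0, Q1, Q2, Q3, Q4, Q5, Q6, Q7, Q8, Q9}, which is all 10 districts.
No 4 of the 9 towers cover everything (all 126 combinations miss at least one district), so 5 is optimal.

5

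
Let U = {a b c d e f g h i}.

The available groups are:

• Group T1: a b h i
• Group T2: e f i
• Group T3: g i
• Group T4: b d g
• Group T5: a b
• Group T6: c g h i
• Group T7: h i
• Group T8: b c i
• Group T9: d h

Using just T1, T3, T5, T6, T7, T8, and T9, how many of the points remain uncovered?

2

Union of T1, T3, T5, T6, T7, T8, T9 = {a, b, c, d, g, h, i}.
Not covered: e, f — 2 points.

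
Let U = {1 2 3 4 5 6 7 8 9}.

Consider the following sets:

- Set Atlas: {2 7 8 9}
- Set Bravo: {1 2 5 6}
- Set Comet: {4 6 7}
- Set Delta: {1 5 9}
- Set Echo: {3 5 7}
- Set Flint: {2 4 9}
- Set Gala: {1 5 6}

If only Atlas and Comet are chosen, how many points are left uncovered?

3

Union of Atlas, Comet = {2, 4, 6, 7, 8, 9}.
Not covered: 1, 3, 5 — 3 points.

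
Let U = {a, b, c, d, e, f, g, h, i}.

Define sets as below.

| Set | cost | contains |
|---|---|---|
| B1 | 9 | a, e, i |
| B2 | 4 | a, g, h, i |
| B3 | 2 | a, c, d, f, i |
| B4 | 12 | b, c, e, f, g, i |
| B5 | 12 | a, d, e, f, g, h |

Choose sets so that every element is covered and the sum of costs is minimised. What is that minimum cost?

B2, B3, B4 together cover every element (B2 ∪ B3 ∪ B4 = {a, b, c, d, e, f, g, h, i}); total cost 4 + 2 + 12 = 18.
No covering selection has total cost below 18.

18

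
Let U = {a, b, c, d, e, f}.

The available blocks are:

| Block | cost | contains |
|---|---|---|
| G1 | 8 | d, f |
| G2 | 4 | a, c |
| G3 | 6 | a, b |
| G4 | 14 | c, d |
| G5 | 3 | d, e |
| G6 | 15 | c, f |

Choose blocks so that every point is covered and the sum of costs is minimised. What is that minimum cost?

G1, G2, G3, G5 together cover every point (G1 ∪ G2 ∪ G3 ∪ G5 = {a, b, c, d, e, f}); total cost 8 + 4 + 6 + 3 = 21.
No covering selection has total cost below 21.

21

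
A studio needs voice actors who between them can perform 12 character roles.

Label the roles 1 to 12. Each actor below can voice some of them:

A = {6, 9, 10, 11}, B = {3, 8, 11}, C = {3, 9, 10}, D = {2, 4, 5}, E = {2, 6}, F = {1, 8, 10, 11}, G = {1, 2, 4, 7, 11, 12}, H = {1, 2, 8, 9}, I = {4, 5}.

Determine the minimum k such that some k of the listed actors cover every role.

A and B and G and I together: A ∪ B ∪ G ∪ I = {1, 2, 3, 4, 5, 6, 7, 8, 9, 10, 11, 12} — every role is covered.
No 3 of the 9 actors cover everything (all 84 combinations miss at least one role), so 4 is optimal.

4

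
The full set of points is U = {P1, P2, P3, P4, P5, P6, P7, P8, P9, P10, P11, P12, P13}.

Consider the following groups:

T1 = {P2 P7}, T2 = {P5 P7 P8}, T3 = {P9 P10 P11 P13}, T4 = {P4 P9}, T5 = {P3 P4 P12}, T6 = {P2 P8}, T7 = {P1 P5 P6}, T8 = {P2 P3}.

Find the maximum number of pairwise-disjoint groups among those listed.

T1, T3, T5, T7 are pairwise disjoint (T1={P2,P7}; T3={P9,P10,P11,P13}; T5={P3,P4,P12}; T7={P1,P5,P6}).
Every remaining group overlaps one of these, and no 5 of the listed groups are pairwise disjoint, so 4 is the maximum.

4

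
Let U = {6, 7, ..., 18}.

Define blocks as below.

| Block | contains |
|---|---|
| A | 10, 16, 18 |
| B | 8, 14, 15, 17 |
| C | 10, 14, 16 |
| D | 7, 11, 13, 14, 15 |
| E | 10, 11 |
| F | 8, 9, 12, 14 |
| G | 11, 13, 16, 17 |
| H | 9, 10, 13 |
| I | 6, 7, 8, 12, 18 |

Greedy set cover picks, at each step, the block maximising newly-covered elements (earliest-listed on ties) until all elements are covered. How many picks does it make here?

5

Greedy: pick D (covers 5 new) → pick I (covers 4 new) → pick A (covers 2 new) → pick B (covers 1 new) → pick F (covers 1 new). Total picks: 5.
(The true minimum cover uses only 4 blocks, so greedy is not optimal here.)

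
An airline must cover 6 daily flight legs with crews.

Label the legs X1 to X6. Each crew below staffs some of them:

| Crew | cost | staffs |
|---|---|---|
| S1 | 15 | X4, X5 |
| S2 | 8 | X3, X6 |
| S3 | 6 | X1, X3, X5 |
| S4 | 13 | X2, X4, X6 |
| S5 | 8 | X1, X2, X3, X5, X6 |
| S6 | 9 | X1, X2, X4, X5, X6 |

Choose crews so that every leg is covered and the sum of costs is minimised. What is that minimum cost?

S3, S6 together cover every leg (S3 ∪ S6 = {X1, X2, X3, X4, X5, X6}); total cost 6 + 9 = 15.
The greedy pick S5, S6 costs 17; no covering selection beats 15.

15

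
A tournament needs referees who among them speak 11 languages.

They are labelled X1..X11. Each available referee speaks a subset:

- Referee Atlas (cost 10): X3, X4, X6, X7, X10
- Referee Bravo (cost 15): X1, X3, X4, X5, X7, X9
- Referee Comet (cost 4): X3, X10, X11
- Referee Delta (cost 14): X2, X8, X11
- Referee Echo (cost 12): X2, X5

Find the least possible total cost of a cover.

39

Atlas, Bravo, Delta together cover every language (Atlas ∪ Bravo ∪ Delta = {X1, X2, X3, X4, X5, X6, X7, X8, X9, X10, X11}); total cost 10 + 15 + 14 = 39.
The greedy pick Comet, Bravo, Delta, Atlas costs 43; no covering selection beats 39.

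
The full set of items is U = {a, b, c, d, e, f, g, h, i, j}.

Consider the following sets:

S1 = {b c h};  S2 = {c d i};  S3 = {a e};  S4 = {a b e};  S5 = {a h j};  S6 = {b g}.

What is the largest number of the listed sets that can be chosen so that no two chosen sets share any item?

3

S2, S5, S6 are pairwise disjoint (S2={c,d,i}; S5={a,h,j}; S6={b,g}).
Every remaining set overlaps one of these, and no 4 of the listed sets are pairwise disjoint, so 3 is the maximum.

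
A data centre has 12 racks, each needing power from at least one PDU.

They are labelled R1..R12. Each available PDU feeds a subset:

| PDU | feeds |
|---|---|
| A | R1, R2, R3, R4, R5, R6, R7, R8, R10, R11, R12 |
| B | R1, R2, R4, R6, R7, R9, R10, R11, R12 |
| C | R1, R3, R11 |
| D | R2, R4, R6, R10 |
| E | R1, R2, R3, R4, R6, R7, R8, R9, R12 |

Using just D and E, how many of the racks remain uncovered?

Union of D, E = {R1, R2, R3, R4, R6, R7, R8, R9, R10, R12}.
Not covered: R5, R11 — 2 racks.

2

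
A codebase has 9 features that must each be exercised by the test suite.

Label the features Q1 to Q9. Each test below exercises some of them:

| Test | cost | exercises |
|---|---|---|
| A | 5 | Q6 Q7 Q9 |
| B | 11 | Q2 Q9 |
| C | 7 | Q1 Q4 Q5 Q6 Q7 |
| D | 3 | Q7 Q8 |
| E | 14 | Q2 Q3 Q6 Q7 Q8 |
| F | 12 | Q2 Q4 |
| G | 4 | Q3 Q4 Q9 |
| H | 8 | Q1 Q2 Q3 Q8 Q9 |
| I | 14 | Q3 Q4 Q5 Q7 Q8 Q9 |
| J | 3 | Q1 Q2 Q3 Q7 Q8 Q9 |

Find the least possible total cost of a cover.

10

C, J together cover every feature (C ∪ J = {Q1, Q2, Q3, Q4, Q5, Q6, Q7, Q8, Q9}); total cost 7 + 3 = 10.
No covering selection has total cost below 10.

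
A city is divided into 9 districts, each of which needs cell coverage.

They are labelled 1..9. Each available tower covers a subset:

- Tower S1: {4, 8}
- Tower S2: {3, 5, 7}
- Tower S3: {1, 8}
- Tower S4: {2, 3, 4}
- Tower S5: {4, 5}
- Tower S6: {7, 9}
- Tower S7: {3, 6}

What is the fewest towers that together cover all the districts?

S3 and S4 and S5 and S6 and S7 together: S3 ∪ S4 ∪ S5 ∪ S6 ∪ S7 = {1, 2, 3, 4, 5, 6, 7, 8, 9} — every district is covered.
Only S7 contains 6, so S7 is forced; the remaining 7 districts need at least 4 more towers (each remaining tower adds at most 2) — so at least 5 towers are needed, and 5 is optimal.

5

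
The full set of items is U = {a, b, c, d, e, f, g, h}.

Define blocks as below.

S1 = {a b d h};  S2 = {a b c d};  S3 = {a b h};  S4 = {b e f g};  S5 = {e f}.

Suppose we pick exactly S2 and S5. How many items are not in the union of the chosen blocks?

2

Union of S2, S5 = {a, b, c, d, e, f}.
Not covered: g, h — 2 items.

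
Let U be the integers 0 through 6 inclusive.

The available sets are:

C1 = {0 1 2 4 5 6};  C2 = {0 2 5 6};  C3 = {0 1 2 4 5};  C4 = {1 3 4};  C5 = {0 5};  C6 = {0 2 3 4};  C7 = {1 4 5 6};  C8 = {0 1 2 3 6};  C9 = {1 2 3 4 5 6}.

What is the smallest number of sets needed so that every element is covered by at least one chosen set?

C6 and C7 together: C6 ∪ C7 = {0, 1, 2, 3, 4, 5, 6} — every element is covered.
No single set has all 7 elements (the largest, C1, has 6), so 2 is optimal.

2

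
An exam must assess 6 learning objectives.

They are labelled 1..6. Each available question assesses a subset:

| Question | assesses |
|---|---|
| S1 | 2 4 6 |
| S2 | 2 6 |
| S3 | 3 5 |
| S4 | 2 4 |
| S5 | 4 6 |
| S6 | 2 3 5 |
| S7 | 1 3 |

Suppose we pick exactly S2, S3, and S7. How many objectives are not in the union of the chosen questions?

Union of S2, S3, S7 = {1, 2, 3, 5, 6}.
Not covered: 4 — 1 objective.

1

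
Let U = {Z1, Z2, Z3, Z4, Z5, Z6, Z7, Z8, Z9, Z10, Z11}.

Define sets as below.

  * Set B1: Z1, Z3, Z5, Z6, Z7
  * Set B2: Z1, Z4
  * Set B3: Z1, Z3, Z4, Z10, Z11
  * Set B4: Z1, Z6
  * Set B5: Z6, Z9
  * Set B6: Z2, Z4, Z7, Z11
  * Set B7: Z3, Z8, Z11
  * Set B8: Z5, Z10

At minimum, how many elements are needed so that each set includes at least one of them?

4

Take H = {Z4, Z6, Z10, Z11}. Each listed set contains at least one of these, so H is a hitting set of size 4.
The sets B2, B5, B7, B8 are pairwise disjoint, so any hitting set needs a separate element for each — at least 4. Hence 4 is optimal.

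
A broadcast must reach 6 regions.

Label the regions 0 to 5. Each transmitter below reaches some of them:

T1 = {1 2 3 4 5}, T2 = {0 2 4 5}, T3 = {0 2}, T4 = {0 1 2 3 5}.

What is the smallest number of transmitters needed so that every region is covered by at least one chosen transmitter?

2

T1 and T2 together: T1 ∪ T2 = {0, 1, 2, 3, 4, 5} — every region is covered.
No single transmitter has all 6 regions (the largest, T1, has 5), so 2 is optimal.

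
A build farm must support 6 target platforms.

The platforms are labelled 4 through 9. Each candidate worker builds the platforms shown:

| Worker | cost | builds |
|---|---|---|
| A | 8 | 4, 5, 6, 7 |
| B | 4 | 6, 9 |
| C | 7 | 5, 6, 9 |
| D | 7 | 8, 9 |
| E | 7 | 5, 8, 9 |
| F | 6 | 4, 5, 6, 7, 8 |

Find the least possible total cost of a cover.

10

B, F together cover every platform (B ∪ F = {4, 5, 6, 7, 8, 9}); total cost 4 + 6 = 10.
No covering selection has total cost below 10.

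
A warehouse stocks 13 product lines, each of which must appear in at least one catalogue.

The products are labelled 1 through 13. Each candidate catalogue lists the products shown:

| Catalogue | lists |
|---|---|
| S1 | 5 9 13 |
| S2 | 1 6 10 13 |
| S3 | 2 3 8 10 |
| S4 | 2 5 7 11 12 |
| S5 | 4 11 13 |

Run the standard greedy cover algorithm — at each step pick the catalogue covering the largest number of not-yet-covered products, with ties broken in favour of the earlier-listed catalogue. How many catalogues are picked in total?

5

Greedy: pick S4 (covers 5 new) → pick S2 (covers 4 new) → pick S3 (covers 2 new) → pick S1 (covers 1 new) → pick S5 (covers 1 new). Total picks: 5.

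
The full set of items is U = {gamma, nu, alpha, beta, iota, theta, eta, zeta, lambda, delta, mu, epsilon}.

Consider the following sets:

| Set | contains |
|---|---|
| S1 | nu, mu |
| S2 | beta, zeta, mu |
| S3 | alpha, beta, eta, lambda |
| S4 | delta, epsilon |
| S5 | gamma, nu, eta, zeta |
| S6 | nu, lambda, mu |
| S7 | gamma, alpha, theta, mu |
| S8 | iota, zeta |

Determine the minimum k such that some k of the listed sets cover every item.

5

S3, S4, S6, S7, and S8 cover everything between them: the union {gamma, nu, alpha, beta, iota, theta, eta, zeta, lambda, delta, mu, epsilon} is all of U.
No 4 of the 8 sets cover everything (all 70 combinations miss at least one item), so 5 is optimal.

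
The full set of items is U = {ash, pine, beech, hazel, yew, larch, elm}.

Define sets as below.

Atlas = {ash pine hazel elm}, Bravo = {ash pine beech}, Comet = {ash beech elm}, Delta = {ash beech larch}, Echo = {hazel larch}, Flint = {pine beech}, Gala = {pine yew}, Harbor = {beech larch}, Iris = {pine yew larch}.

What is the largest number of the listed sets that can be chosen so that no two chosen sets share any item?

3

Comet, Echo, Gala are pairwise disjoint (Comet={ash,beech,elm}; Echo={hazel,larch}; Gala={pine,yew}).
Every remaining set overlaps one of these, and no 4 of the listed sets are pairwise disjoint, so 3 is the maximum.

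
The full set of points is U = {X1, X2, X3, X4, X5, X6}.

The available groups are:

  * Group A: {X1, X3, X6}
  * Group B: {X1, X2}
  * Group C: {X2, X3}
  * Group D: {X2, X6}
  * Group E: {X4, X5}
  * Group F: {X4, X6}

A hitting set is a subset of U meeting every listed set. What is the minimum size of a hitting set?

3

H = {X1, X2, X4} meets every group (each contains at least one member of H), and |H| = 3.
No choice of 2 points meets every group, so 3 is the minimum.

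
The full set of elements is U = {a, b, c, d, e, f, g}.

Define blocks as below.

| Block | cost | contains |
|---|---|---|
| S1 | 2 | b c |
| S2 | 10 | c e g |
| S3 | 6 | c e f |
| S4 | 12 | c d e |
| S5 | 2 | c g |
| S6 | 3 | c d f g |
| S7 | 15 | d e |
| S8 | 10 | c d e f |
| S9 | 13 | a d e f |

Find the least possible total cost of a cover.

S1, S5, S9 together cover every element (S1 ∪ S5 ∪ S9 = {a, b, c, d, e, f, g}); total cost 2 + 2 + 13 = 17.
The greedy pick S6, S1, S3, S9 costs 24; no covering selection beats 17.

17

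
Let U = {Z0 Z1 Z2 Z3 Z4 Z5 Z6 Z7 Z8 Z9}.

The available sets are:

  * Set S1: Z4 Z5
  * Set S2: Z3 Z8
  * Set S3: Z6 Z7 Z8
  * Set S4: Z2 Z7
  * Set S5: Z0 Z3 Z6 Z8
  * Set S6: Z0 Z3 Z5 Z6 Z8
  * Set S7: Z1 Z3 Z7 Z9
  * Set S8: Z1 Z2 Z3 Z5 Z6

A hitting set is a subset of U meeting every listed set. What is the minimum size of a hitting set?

3

The 3 points {Z5, Z7, Z8} hit every set.
The sets S1, S4, S5 are pairwise disjoint, so any hitting set needs a separate point for each — at least 3. Hence 3 is optimal.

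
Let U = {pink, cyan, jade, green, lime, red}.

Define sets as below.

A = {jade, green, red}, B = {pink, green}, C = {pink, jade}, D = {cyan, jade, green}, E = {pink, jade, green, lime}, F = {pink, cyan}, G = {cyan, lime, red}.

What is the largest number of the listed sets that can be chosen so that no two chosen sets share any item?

2

C, G are pairwise disjoint (C={pink,jade}; G={cyan,lime,red}).
Every remaining set overlaps one of these, and no 3 of the listed sets are pairwise disjoint, so 2 is the maximum.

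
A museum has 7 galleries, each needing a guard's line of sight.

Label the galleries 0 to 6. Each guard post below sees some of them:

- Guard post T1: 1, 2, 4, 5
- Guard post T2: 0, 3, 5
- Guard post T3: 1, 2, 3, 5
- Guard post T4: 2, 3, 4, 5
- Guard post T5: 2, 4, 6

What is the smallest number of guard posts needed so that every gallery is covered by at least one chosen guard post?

T2 and T3 and T5 together: T2 ∪ T3 ∪ T5 = {0, 1, 2, 3, 4, 5, 6} — every gallery is covered.
Only T2 contains 0, so T2 is forced; the remaining 4 galleries need at least 2 more guard posts (each remaining guard post adds at most 3) — so at least 3 guard posts are needed, and 3 is optimal.

3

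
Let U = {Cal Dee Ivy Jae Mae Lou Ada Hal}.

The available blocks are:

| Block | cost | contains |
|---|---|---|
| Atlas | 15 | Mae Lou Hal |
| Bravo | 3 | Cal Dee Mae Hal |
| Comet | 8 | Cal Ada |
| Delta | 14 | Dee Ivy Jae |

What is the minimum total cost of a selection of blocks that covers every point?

Atlas, Comet, Delta together cover every point (Atlas ∪ Comet ∪ Delta = {Cal, Dee, Ivy, Jae, Mae, Lou, Ada, Hal}); total cost 15 + 8 + 14 = 37.
The greedy pick Bravo, Delta, Comet, Atlas costs 40; no covering selection beats 37.

37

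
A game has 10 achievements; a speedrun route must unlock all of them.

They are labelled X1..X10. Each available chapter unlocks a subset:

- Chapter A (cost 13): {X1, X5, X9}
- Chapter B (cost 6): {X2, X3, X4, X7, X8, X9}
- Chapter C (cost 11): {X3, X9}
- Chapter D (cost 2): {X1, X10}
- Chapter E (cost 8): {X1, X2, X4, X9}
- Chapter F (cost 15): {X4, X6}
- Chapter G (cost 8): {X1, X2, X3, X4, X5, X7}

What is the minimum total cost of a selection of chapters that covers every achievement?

31

B, D, F, G together cover every achievement (B ∪ D ∪ F ∪ G = {X1, X2, X3, X4, X5, X6, X7, X8, X9, X10}); total cost 6 + 2 + 15 + 8 = 31.
No covering selection has total cost below 31.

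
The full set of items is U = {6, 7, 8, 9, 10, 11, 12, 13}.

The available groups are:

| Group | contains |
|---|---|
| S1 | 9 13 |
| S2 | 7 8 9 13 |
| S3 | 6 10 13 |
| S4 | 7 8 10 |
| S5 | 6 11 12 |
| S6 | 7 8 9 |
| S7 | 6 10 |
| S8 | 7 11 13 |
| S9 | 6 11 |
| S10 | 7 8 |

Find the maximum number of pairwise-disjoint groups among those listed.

3

S1, S4, S5 are pairwise disjoint (S1={9,13}; S4={7,8,10}; S5={6,11,12}).
Every remaining group overlaps one of these, and no 4 of the listed groups are pairwise disjoint, so 3 is the maximum.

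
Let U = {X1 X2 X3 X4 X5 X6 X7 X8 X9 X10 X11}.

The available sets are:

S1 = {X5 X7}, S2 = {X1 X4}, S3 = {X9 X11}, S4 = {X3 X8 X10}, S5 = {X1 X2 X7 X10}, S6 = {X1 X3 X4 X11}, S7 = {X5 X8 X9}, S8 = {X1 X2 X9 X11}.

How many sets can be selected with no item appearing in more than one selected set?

S1, S2, S3, S4 are pairwise disjoint (S1={X5,X7}; S2={X1,X4}; S3={X9,X11}; S4={X3,X8,X10}).
Every remaining set overlaps one of these, and no 5 of the listed sets are pairwise disjoint, so 4 is the maximum.

4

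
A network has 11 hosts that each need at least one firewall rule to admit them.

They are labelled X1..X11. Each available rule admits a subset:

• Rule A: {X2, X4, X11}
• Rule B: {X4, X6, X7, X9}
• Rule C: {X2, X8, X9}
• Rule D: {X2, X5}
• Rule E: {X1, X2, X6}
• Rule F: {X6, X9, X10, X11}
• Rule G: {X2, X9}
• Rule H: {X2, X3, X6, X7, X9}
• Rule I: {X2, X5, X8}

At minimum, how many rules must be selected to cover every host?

A and E and F and H and I together: A ∪ E ∪ F ∪ H ∪ I = {X1, X2, X3, X4, X5, X6, X7, X8, X9, X10, X11} — every host is covered.
No 4 of the 9 rules cover everything (all 126 combinations miss at least one host), so 5 is optimal.

5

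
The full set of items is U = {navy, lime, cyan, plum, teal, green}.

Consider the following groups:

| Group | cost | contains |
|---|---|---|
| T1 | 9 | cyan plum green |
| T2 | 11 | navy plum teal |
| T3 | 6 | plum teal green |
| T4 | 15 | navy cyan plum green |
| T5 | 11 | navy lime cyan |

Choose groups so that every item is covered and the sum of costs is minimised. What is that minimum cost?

17

T3, T5 together cover every item (T3 ∪ T5 = {navy, lime, cyan, plum, teal, green}); total cost 6 + 11 = 17.
No covering selection has total cost below 17.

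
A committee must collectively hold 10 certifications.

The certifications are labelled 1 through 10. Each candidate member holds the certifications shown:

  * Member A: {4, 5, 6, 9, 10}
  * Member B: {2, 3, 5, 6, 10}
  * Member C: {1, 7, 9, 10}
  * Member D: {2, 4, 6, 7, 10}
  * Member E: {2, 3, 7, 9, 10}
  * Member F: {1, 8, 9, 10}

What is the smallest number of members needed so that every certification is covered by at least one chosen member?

3

B and D and F together: B ∪ D ∪ F = {1, 2, 3, 4, 5, 6, 7, 8, 9, 10} — every certification is covered.
Only F contains 8, so F is forced; the remaining 6 certifications need at least 2 more members (each remaining member adds at most 4) — so at least 3 members are needed, and 3 is optimal.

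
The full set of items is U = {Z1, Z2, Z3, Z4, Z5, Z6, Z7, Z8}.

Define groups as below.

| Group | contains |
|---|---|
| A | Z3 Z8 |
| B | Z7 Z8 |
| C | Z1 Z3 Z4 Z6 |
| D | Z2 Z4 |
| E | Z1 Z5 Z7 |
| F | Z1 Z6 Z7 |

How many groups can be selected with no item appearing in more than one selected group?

A, D, E are pairwise disjoint (A={Z3,Z8}; D={Z2,Z4}; E={Z1,Z5,Z7}).
Every remaining group overlaps one of these, and no 4 of the listed groups are pairwise disjoint, so 3 is the maximum.

3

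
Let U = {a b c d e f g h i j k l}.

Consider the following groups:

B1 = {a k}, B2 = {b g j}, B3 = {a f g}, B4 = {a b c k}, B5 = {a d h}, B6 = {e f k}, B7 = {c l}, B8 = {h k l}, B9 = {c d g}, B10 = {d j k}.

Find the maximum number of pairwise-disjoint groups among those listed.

4

B2, B5, B6, B7 are pairwise disjoint (B2={b,g,j}; B5={a,d,h}; B6={e,f,k}; B7={c,l}).
Every remaining group overlaps one of these, and no 5 of the listed groups are pairwise disjoint, so 4 is the maximum.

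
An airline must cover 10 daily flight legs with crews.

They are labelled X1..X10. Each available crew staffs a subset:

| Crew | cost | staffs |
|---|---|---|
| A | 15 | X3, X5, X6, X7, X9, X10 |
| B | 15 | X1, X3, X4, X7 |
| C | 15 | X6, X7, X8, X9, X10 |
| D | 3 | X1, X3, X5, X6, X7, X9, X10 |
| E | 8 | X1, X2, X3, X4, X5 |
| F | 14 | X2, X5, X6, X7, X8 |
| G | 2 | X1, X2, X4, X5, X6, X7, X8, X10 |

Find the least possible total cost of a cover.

D, G together cover every leg (D ∪ G = {X1, X2, X3, X4, X5, X6, X7, X8, X9, X10}); total cost 3 + 2 = 5.
No covering selection has total cost below 5.

5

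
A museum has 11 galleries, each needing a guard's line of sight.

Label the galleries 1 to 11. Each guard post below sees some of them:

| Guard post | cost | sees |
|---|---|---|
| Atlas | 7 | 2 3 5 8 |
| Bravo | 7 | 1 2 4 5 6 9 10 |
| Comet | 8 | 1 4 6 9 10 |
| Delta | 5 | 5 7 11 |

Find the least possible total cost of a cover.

19

Atlas, Bravo, Delta together cover every gallery (Atlas ∪ Bravo ∪ Delta = {1, 2, 3, 4, 5, 6, 7, 8, 9, 10, 11}); total cost 7 + 7 + 5 = 19.
No covering selection has total cost below 19.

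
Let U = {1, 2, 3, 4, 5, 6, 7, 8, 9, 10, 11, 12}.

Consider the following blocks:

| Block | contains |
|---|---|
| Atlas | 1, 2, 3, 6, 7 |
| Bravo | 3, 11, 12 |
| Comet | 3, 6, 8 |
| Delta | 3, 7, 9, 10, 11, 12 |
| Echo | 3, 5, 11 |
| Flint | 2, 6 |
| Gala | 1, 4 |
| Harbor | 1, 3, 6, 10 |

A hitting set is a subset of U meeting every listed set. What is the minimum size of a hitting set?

The 3 points {1, 2, 3} hit every block.
The blocks Echo, Flint, Gala are pairwise disjoint, so any hitting set needs a separate point for each — at least 3. Hence 3 is optimal.

3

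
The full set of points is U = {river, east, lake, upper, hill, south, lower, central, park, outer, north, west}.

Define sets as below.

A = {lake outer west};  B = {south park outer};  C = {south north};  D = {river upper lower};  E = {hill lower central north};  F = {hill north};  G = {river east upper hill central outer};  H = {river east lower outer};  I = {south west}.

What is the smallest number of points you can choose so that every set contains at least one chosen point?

4

Take T = {river, south, outer, north}. Each listed set contains at least one of these, so T is a hitting set of size 4.
No choice of 3 points meets every set, so 4 is the minimum.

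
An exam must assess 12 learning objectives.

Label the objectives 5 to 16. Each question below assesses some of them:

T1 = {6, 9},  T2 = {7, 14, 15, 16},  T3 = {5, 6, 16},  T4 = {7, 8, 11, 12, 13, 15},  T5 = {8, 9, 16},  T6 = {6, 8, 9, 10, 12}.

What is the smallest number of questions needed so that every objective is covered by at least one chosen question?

4

Take {T2, T3, T4, T6}. Their union is {5, 6, 7, 8, 9, 10, 11, 12, 13, 14, 15, 16}, which is all 12 objectives.
No 3 of the 6 questions cover everything (all 20 combinations miss at least one objective), so 4 is optimal.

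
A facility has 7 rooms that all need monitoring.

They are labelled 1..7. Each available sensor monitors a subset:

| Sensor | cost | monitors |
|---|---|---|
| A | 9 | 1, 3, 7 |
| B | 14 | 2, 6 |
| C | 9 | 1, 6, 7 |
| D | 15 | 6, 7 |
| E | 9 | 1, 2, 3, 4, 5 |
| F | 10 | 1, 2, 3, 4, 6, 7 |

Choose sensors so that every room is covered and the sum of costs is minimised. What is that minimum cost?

C, E together cover every room (C ∪ E = {1, 2, 3, 4, 5, 6, 7}); total cost 9 + 9 = 18.
The greedy pick F, E costs 19; no covering selection beats 18.

18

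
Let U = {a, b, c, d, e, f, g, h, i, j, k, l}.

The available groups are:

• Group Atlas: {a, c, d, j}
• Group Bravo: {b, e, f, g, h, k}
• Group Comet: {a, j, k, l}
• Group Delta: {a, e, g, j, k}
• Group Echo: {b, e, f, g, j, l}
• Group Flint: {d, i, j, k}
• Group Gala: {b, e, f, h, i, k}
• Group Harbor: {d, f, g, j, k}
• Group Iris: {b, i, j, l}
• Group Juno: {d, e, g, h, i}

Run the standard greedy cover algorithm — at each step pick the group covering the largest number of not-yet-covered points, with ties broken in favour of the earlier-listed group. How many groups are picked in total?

3

Greedy: pick Bravo (covers 6 new) → pick Atlas (covers 4 new) → pick Iris (covers 2 new). Total picks: 3.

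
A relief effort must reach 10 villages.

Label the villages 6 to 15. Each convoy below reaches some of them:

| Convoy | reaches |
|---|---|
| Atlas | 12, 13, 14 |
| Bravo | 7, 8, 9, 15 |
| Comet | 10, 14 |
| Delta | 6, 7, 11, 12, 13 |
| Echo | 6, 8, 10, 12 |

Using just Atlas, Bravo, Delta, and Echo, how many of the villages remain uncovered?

0

Union of Atlas, Bravo, Delta, Echo = {6, 7, 8, 9, 10, 11, 12, 13, 14, 15} — that's every village, so 0 are uncovered.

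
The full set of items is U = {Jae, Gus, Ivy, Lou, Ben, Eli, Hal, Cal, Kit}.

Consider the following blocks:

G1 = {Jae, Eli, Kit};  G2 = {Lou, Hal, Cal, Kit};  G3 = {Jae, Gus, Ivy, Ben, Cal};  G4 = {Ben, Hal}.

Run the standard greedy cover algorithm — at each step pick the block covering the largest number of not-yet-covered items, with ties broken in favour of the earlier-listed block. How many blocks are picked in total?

3

Greedy: pick G3 (covers 5 new) → pick G2 (covers 3 new) → pick G1 (covers 1 new). Total picks: 3.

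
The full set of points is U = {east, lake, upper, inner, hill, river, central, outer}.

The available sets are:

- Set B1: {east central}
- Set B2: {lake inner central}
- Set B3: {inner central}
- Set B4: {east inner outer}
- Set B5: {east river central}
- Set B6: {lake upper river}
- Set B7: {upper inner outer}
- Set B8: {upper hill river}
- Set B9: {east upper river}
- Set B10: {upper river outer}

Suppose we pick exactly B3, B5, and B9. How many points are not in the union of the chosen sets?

3

Union of B3, B5, B9 = {east, upper, inner, river, central}.
Not covered: lake, hill, outer — 3 points.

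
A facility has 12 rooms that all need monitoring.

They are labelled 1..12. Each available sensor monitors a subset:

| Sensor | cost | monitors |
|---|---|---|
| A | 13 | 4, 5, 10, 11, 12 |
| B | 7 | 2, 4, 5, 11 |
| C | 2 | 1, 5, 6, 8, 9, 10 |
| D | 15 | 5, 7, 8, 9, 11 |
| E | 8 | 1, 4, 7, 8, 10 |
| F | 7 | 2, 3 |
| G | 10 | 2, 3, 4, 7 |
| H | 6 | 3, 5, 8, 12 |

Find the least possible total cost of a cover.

23

B, C, E, H together cover every room (B ∪ C ∪ E ∪ H = {1, 2, 3, 4, 5, 6, 7, 8, 9, 10, 11, 12}); total cost 7 + 2 + 8 + 6 = 23.
No covering selection has total cost below 23.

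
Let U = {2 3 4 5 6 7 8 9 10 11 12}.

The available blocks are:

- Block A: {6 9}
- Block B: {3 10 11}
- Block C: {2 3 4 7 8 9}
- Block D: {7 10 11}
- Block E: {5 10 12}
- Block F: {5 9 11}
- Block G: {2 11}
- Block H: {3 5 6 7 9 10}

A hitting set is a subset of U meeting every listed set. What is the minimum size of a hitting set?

3

Take T = {2, 9, 10}. Each listed block contains at least one of these, so T is a hitting set of size 3.
The blocks A, E, G are pairwise disjoint, so any hitting set needs a separate element for each — at least 3. Hence 3 is optimal.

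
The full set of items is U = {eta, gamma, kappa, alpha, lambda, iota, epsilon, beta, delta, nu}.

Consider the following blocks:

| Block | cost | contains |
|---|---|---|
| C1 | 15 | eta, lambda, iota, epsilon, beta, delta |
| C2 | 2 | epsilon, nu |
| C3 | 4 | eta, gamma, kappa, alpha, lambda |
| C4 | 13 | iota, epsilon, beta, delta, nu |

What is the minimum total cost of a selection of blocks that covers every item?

C3, C4 together cover every item (C3 ∪ C4 = {eta, gamma, kappa, alpha, lambda, iota, epsilon, beta, delta, nu}); total cost 4 + 13 = 17.
The greedy pick C3, C2, C4 costs 19; no covering selection beats 17.

17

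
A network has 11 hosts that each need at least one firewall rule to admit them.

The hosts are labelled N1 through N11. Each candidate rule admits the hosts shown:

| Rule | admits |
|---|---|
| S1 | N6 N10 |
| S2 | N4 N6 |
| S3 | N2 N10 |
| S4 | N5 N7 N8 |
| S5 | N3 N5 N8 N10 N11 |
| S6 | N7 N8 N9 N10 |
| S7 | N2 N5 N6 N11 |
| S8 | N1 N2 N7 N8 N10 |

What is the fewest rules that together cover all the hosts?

4

Take {S2, S5, S6, S8}. Their union is {N1, N2, N3, N4, N5, N6, N7, N8, N9, N10, N11}, which is all 11 hosts.
No 3 of the 8 rules cover everything (all 56 combinations miss at least one host), so 4 is optimal.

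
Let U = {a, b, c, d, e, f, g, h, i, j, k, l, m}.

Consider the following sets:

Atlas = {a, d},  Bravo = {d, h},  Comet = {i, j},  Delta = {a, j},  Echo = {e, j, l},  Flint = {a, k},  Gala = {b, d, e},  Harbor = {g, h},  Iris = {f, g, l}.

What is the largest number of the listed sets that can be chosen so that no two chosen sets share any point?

Bravo, Comet, Flint, Iris are pairwise disjoint (Bravo={d,h}; Comet={i,j}; Flint={a,k}; Iris={f,g,l}).
Every remaining set overlaps one of these, and no 5 of the listed sets are pairwise disjoint, so 4 is the maximum.

4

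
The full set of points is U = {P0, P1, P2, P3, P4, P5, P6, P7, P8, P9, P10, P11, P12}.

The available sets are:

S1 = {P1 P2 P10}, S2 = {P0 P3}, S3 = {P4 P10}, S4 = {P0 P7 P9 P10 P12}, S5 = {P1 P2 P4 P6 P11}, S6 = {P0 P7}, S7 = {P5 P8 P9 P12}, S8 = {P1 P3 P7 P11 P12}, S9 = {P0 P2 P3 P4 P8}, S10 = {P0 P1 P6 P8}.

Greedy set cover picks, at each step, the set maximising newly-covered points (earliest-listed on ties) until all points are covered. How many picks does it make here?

4

Greedy: pick S4 (covers 5 new) → pick S5 (covers 5 new) → pick S7 (covers 2 new) → pick S2 (covers 1 new). Total picks: 4.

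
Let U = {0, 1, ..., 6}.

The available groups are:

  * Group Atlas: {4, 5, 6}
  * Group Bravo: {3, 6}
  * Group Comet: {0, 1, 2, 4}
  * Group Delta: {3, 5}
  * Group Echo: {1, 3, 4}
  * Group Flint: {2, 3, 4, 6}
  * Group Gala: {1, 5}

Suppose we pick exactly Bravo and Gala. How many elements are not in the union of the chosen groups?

Union of Bravo, Gala = {1, 3, 5, 6}.
Not covered: 0, 2, 4 — 3 elements.

3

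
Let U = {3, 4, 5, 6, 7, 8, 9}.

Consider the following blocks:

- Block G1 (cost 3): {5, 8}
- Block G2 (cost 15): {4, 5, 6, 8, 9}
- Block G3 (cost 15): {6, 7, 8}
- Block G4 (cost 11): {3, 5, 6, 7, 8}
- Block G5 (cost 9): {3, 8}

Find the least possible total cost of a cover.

G2, G4 together cover every point (G2 ∪ G4 = {3, 4, 5, 6, 7, 8, 9}); total cost 15 + 11 = 26.
The greedy pick G1, G4, G2 costs 29; no covering selection beats 26.

26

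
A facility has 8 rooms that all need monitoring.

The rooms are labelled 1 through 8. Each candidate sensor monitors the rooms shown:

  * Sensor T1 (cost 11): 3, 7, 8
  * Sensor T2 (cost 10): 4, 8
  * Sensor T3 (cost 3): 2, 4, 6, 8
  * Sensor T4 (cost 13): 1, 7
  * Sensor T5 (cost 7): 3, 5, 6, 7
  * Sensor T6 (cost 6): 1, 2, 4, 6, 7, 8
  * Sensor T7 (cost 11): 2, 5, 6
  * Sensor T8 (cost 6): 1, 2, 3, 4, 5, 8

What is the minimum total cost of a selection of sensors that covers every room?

T6, T8 together cover every room (T6 ∪ T8 = {1, 2, 3, 4, 5, 6, 7, 8}); total cost 6 + 6 = 12.
The greedy pick T3, T8, T6 costs 15; no covering selection beats 12.

12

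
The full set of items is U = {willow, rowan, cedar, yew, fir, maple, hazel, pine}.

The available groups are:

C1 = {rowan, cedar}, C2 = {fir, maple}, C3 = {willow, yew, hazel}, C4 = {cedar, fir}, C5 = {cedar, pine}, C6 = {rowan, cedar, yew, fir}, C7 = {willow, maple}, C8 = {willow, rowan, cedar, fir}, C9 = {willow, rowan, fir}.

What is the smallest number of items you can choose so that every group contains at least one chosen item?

H = {willow, cedar, fir} meets every group (each contains at least one member of H), and |H| = 3.
The groups C1, C2, C3 are pairwise disjoint, so any hitting set needs a separate item for each — at least 3. Hence 3 is optimal.

3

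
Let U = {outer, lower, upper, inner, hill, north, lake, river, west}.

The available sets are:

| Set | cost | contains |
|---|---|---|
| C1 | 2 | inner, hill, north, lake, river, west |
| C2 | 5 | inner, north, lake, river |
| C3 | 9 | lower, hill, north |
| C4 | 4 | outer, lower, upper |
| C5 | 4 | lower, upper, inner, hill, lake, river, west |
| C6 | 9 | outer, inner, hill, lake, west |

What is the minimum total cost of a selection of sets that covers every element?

C1, C4 together cover every element (C1 ∪ C4 = {outer, lower, upper, inner, hill, north, lake, river, west}); total cost 2 + 4 = 6.
No covering selection has total cost below 6.

6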